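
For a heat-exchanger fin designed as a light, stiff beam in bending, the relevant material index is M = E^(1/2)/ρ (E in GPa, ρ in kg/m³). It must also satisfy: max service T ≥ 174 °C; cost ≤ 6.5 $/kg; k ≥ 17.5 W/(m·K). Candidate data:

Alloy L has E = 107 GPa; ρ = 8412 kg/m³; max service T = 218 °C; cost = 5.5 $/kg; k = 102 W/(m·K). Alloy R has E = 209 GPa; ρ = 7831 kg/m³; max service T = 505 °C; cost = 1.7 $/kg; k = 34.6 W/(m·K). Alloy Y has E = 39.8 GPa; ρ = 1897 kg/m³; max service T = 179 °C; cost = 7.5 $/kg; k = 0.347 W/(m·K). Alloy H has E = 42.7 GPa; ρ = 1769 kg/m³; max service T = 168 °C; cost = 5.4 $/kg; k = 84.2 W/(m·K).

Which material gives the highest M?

Screen on constraints: max service T ≥ 174 °C; cost ≤ 6.5 $/kg; k ≥ 17.5 W/(m·K). Survivors: alloy L, alloy R.
Evaluate M for each candidate:
  alloy R: M = 1.85×10⁻³
  alloy L: M = 1.23×10⁻³
The maximum is for alloy R.

alloy R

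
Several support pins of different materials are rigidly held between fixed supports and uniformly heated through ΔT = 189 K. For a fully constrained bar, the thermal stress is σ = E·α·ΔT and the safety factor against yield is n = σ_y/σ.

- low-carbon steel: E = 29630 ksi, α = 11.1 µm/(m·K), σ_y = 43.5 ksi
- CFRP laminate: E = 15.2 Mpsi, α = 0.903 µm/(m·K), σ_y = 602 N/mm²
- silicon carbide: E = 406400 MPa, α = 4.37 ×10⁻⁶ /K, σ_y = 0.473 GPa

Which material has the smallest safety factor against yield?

low-carbon steel

With everything in SI (GPa, ×10⁻⁶/K, MPa):
  low-carbon steel: E = 204.3, α = 11.1, σ_y = 299.9 → σ = 429 MPa, n = 0.700
  CFRP laminate: E = 104.8, α = 0.903, σ_y = 602.0 → σ = 17.9 MPa, n = 33.7
  silicon carbide: E = 406.4, α = 4.37, σ_y = 473.0 → σ = 336 MPa, n = 1.41
Low-carbon steel has the lowest safety factor, n = 0.700.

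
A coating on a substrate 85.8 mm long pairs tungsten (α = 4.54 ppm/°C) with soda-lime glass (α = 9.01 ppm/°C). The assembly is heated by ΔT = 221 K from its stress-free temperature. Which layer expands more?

α(tungsten) = 4.54×10⁻⁶/K vs α(soda-lime glass) = 9.01×10⁻⁶/K.
Higher α expands more for the same ΔT: soda-lime glass.

soda-lime glass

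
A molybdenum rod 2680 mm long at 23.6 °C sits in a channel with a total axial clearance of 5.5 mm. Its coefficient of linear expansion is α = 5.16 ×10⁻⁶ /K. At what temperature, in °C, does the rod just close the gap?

421 °C

α·L₀·ΔT = 5.5 mm ⇒ ΔT = 5.5 / (5.16×10⁻⁶ × 2680.0) = 397.7 K.
T = 23.6 + 397.7 = 421.3 °C.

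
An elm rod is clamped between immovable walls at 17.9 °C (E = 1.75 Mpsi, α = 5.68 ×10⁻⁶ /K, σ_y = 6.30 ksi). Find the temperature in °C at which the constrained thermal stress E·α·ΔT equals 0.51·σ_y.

341 °C

E = 1.75 Mpsi = 12.07 GPa.
σ_y = 6.30 ksi = 43.44 MPa.
E·α·ΔT = 22.15 MPa ⇒ ΔT = 22.15 / (12.07×10³ × 5.68×10⁻⁶) = 323.2 K.
T = 17.9 + 323.2 = 341.1 °C.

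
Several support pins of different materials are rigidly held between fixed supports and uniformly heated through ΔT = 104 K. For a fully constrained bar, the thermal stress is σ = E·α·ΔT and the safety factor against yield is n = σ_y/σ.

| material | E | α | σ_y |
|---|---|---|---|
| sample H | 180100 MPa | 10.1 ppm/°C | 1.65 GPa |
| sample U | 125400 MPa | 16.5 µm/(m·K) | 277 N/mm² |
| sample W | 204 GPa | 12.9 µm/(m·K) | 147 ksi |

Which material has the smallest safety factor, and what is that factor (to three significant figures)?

Per material, after unit conversion:
  sample H: E = 180.1, α = 10.1, σ_y = 1650 → σ = 189 MPa, n = 8.72
  sample U: E = 125.4, α = 16.5, σ_y = 277.0 → σ = 215 MPa, n = 1.29
  sample W: E = 204.0, α = 12.9, σ_y = 1014 → σ = 274 MPa, n = 3.70
The minimum is sample U at n = 1.29.

sample U, n = 1.29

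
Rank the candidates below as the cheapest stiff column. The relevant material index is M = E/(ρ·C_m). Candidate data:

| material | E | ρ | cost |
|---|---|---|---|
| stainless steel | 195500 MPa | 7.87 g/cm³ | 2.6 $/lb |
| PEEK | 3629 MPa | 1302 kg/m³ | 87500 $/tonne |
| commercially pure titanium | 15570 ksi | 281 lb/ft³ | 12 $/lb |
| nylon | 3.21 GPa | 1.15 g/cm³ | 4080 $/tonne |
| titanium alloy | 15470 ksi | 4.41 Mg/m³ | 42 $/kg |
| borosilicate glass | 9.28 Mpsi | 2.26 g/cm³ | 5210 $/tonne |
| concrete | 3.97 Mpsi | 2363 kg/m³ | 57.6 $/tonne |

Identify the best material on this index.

After converting to SI:
  stainless steel: E = 195.5 GPa, ρ = 7870 kg/m³, cost = 5.732 $/kg
  PEEK: E = 3.629 GPa, ρ = 1302 kg/m³, cost = 87.50 $/kg
  commercially pure titanium: E = 107.4 GPa, ρ = 4501 kg/m³, cost = 26.46 $/kg
  nylon: E = 3.210 GPa, ρ = 1150 kg/m³, cost = 4.080 $/kg
  titanium alloy: E = 106.7 GPa, ρ = 4410 kg/m³, cost = 42.00 $/kg
  borosilicate glass: E = 63.98 GPa, ρ = 2260 kg/m³, cost = 5.210 $/kg
  concrete: E = 27.37 GPa, ρ = 2363 kg/m³, cost = 0.05760 $/kg
  concrete: M = 201 MN·m per $
  borosilicate glass: M = 5.43 MN·m per $
  stainless steel: M = 4.33 MN·m per $
  commercially pure titanium: M = 0.902 MN·m per $
  nylon: M = 0.684 MN·m per $
  titanium alloy: M = 0.576 MN·m per $
  PEEK: M = 0.0319 MN·m per $
Concrete has the largest M.

concrete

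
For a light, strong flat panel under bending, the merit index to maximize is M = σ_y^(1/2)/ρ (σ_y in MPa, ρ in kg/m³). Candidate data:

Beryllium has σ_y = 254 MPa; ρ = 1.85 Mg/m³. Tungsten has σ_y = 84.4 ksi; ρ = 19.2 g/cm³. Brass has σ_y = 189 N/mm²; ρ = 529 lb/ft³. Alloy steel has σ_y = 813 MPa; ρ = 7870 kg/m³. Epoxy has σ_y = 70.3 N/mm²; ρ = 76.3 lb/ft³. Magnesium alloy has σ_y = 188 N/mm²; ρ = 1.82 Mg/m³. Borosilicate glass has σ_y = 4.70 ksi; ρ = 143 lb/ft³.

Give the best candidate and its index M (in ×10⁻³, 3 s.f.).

After converting to SI:
  beryllium: σ_y = 254.0 MPa, ρ = 1850 kg/m³
  tungsten: σ_y = 581.9 MPa, ρ = 19200 kg/m³
  brass: σ_y = 189.0 MPa, ρ = 8474 kg/m³
  alloy steel: σ_y = 813.0 MPa, ρ = 7870 kg/m³
  epoxy: σ_y = 70.30 MPa, ρ = 1222 kg/m³
  magnesium alloy: σ_y = 188.0 MPa, ρ = 1820 kg/m³
  borosilicate glass: σ_y = 32.41 MPa, ρ = 2291 kg/m³
  beryllium: M = 8.61×10⁻³
  magnesium alloy: M = 7.53×10⁻³
  epoxy: M = 6.86×10⁻³
  alloy steel: M = 3.62×10⁻³
  borosilicate glass: M = 2.49×10⁻³
  brass: M = 1.62×10⁻³
  tungsten: M = 1.26×10⁻³
The maximum is for beryllium.

beryllium, M = 8.61×10⁻³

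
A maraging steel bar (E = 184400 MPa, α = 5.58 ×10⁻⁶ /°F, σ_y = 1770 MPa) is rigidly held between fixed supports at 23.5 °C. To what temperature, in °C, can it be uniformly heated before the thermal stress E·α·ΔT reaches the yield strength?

E = 184400 MPa = 184.4 GPa.
α = 5.58×10⁻⁶/°F × 9/5 = 10.0×10⁻⁶/K.
E·α·ΔT = 1770 MPa ⇒ ΔT = 1770 / (184.4×10³ × 10.0×10⁻⁶) = 955.7 K.
T = 23.5 + 955.7 = 979.2 °C.

979 °C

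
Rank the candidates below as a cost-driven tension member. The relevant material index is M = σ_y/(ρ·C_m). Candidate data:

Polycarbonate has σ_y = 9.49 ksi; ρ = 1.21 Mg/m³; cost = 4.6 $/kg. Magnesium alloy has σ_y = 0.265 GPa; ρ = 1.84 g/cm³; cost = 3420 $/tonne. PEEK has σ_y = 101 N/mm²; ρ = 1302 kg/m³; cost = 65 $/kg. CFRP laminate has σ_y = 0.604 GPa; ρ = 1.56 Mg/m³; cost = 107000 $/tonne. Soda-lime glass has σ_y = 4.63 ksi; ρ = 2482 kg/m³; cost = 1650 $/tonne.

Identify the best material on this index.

magnesium alloy

In SI units:
  polycarbonate: σ_y = 65.43 MPa, ρ = 1210 kg/m³, cost = 4.600 $/kg
  magnesium alloy: σ_y = 265.0 MPa, ρ = 1840 kg/m³, cost = 3.420 $/kg
  PEEK: σ_y = 101.0 MPa, ρ = 1302 kg/m³, cost = 65.00 $/kg
  CFRP laminate: σ_y = 604.0 MPa, ρ = 1560 kg/m³, cost = 107.0 $/kg
  soda-lime glass: σ_y = 31.92 MPa, ρ = 2482 kg/m³, cost = 1.650 $/kg
  magnesium alloy: M = 42.1 kN·m per $
  polycarbonate: M = 11.8 kN·m per $
  soda-lime glass: M = 7.79 kN·m per $
  CFRP laminate: M = 3.62 kN·m per $
  PEEK: M = 1.19 kN·m per $
The maximum is for magnesium alloy.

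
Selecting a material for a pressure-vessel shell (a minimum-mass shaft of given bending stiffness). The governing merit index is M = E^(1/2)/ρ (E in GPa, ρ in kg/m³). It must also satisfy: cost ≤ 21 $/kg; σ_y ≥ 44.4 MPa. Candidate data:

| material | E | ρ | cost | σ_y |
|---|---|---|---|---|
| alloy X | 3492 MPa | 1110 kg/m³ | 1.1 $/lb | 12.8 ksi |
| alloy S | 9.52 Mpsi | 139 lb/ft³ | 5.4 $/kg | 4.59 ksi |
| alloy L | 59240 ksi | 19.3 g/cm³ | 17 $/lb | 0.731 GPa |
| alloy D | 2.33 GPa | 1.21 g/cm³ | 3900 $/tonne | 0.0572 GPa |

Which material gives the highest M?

Screen on constraints: cost ≤ 21 $/kg; σ_y ≥ 44.4 MPa. Survivors: alloy X, alloy D.
After converting to SI:
  alloy X: E = 3.492 GPa, ρ = 1110 kg/m³
  alloy D: E = 2.330 GPa, ρ = 1210 kg/m³
  alloy X: M = 1.68×10⁻³
  alloy D: M = 1.26×10⁻³
Highest index: alloy X.

alloy X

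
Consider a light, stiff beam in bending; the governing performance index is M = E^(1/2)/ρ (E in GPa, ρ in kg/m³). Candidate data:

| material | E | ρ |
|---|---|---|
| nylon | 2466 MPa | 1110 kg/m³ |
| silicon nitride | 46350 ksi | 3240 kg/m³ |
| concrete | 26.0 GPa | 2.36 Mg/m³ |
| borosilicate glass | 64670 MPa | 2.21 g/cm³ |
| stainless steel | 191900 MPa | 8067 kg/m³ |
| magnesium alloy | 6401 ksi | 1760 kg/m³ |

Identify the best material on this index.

silicon nitride

Normalizing units and computing the index:
  nylon: E = 2.466 GPa, ρ = 1110 kg/m³
  silicon nitride: E = 319.6 GPa, ρ = 3240 kg/m³
  concrete: E = 26.00 GPa, ρ = 2360 kg/m³
  borosilicate glass: E = 64.67 GPa, ρ = 2210 kg/m³
  stainless steel: E = 191.9 GPa, ρ = 8067 kg/m³
  magnesium alloy: E = 44.13 GPa, ρ = 1760 kg/m³
  silicon nitride: M = 5.52×10⁻³
  magnesium alloy: M = 3.77×10⁻³
  borosilicate glass: M = 3.64×10⁻³
  concrete: M = 2.16×10⁻³
  stainless steel: M = 1.72×10⁻³
  nylon: M = 1.41×10⁻³
Silicon nitride has the largest M.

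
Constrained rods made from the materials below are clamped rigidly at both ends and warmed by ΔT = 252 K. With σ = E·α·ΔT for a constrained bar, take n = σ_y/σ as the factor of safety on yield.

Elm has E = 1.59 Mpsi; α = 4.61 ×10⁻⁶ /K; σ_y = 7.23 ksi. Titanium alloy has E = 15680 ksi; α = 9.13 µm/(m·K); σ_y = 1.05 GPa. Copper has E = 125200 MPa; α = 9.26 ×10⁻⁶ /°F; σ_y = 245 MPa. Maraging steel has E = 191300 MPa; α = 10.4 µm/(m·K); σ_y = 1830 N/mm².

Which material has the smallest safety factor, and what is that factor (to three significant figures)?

In consistent units (E in GPa, α in ×10⁻⁶/K, σ_y in MPa):
  elm: E = 10.96, α = 4.61, σ_y = 49.85 → σ = 12.7 MPa, n = 3.91
  titanium alloy: E = 108.1, α = 9.13, σ_y = 1050 → σ = 249 MPa, n = 4.22
  copper: E = 125.2, α = 16.7, σ_y = 245.0 → σ = 526 MPa, n = 0.466
  maraging steel: E = 191.3, α = 10.4, σ_y = 1830 → σ = 501 MPa, n = 3.65
Smallest n: copper with n = 0.466.

copper, n = 0.466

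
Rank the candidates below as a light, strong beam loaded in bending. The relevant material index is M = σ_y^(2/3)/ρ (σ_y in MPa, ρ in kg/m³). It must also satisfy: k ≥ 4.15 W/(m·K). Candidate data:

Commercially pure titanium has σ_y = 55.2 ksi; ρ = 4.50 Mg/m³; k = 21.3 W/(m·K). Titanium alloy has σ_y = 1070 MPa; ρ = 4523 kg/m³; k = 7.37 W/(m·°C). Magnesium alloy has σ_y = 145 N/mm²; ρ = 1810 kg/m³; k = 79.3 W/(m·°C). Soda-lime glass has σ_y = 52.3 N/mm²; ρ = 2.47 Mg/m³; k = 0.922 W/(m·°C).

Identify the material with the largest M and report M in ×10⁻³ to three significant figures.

titanium alloy, M = 23.1×10⁻³

Screen on constraints: k ≥ 4.15 W/(m·K). Survivors: commercially pure titanium, titanium alloy, magnesium alloy.
In SI units:
  commercially pure titanium: σ_y = 380.6 MPa, ρ = 4500 kg/m³
  titanium alloy: σ_y = 1070 MPa, ρ = 4523 kg/m³
  magnesium alloy: σ_y = 145.0 MPa, ρ = 1810 kg/m³
  titanium alloy: M = 23.1×10⁻³
  magnesium alloy: M = 15.2×10⁻³
  commercially pure titanium: M = 11.7×10⁻³
Titanium alloy ranks first.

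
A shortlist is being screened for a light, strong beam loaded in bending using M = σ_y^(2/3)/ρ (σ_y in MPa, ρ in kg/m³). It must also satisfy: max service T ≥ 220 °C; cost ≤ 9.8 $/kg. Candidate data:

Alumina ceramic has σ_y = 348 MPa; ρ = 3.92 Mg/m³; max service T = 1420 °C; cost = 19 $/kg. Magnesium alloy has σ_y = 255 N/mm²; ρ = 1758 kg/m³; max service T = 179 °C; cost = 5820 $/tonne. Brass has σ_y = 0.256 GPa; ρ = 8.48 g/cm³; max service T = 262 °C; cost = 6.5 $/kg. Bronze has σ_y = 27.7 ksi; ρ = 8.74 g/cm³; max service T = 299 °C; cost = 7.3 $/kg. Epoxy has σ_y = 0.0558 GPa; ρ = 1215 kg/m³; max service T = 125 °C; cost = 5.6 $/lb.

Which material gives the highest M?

brass

Screen on constraints: max service T ≥ 220 °C; cost ≤ 9.8 $/kg. Survivors: brass, bronze.
Convert each candidate to consistent units, then evaluate M:
  brass: σ_y = 256.0 MPa, ρ = 8480 kg/m³
  bronze: σ_y = 191.0 MPa, ρ = 8740 kg/m³
  brass: M = 4.75×10⁻³
  bronze: M = 3.79×10⁻³
Brass has the largest M.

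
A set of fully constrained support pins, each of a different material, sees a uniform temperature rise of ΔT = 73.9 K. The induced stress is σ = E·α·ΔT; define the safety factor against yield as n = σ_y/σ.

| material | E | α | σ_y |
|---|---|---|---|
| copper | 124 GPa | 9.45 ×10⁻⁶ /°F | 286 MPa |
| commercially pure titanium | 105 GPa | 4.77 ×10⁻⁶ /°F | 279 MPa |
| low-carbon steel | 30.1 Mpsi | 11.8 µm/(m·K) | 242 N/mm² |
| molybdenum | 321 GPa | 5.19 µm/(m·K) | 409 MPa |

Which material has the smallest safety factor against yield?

low-carbon steel

With everything in SI (GPa, ×10⁻⁶/K, MPa):
  copper: E = 124.0, α = 17.0, σ_y = 286.0 → σ = 156 MPa, n = 1.83
  commercially pure titanium: E = 105.0, α = 8.59, σ_y = 279.0 → σ = 66.6 MPa, n = 4.19
  low-carbon steel: E = 207.5, α = 11.8, σ_y = 242.0 → σ = 181 MPa, n = 1.34
  molybdenum: E = 321.0, α = 5.19, σ_y = 409.0 → σ = 123 MPa, n = 3.32
Low-carbon steel has the lowest safety factor, n = 1.34.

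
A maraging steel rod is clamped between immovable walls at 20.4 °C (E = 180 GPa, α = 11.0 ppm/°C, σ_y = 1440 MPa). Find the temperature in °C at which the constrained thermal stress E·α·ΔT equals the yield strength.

E·α·ΔT = 1440 MPa ⇒ ΔT = 1440 / (180.0×10³ × 11.0×10⁻⁶) = 727.3 K.
T = 20.4 + 727.3 = 747.7 °C.

748 °C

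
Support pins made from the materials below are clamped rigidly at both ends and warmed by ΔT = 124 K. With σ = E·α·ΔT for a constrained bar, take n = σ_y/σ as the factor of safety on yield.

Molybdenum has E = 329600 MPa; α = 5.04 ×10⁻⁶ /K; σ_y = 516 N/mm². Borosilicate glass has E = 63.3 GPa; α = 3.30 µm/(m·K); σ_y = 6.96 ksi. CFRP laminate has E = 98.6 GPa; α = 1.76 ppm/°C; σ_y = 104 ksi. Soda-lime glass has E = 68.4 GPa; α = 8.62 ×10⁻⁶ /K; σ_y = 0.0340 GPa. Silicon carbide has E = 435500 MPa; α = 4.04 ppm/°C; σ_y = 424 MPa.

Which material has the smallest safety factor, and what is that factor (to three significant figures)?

In consistent units (E in GPa, α in ×10⁻⁶/K, σ_y in MPa):
  molybdenum: E = 329.6, α = 5.04, σ_y = 516.0 → σ = 206 MPa, n = 2.51
  borosilicate glass: E = 63.30, α = 3.30, σ_y = 47.99 → σ = 25.9 MPa, n = 1.85
  CFRP laminate: E = 98.60, α = 1.76, σ_y = 717.1 → σ = 21.5 MPa, n = 33.3
  soda-lime glass: E = 68.40, α = 8.62, σ_y = 34.00 → σ = 73.1 MPa, n = 0.465
  silicon carbide: E = 435.5, α = 4.04, σ_y = 424.0 → σ = 218 MPa, n = 1.94
Soda-lime glass has the lowest safety factor, n = 0.465.

soda-lime glass, n = 0.465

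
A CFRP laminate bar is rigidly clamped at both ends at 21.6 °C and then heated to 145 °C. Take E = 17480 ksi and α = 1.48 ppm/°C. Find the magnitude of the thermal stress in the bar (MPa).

E = 17480 ksi = 120.5 GPa.
ΔT = 123.4 K. Constrained thermal stress σ = E·α·ΔT = 120.5×10³ MPa × 1.48×10⁻⁶ × 123.4 = 22.0 MPa (compressive).

22.0 MPa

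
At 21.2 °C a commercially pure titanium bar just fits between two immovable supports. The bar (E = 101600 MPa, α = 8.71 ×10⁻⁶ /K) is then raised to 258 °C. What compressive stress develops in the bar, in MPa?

210 MPa

E = 101600 MPa = 101.6 GPa.
ΔT = 236.8 K. Constrained thermal stress σ = E·α·ΔT = 101.6×10³ MPa × 8.71×10⁻⁶ × 236.8 = 210 MPa (compressive).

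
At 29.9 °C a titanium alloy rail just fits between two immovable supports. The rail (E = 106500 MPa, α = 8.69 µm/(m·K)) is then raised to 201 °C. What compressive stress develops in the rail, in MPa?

158 MPa

E = 106500 MPa = 106.5 GPa.
ΔT = 171.1 K. Constrained thermal stress σ = E·α·ΔT = 106.5×10³ MPa × 8.69×10⁻⁶ × 171.1 = 158 MPa (compressive).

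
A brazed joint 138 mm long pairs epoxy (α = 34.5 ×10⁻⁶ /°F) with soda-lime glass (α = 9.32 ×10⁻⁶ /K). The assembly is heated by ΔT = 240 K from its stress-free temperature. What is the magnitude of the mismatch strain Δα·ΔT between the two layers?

0.0127

epoxy: α = 34.5×10⁻⁶/°F × 9/5 = 62.1×10⁻⁶/K.
Δα = |62.1 − 9.32|×10⁻⁶/K = 52.8×10⁻⁶/K.
Mismatch strain = Δα·ΔT = 52.8×10⁻⁶ × 240.0 = 0.0127.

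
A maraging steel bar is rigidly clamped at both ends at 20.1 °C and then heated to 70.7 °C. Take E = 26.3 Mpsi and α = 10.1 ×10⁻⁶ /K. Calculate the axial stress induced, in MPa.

92.7 MPa

E = 26.3 Mpsi = 181.3 GPa.
ΔT = 50.60 K. Constrained thermal stress σ = E·α·ΔT = 181.3×10³ MPa × 10.1×10⁻⁶ × 50.60 = 92.7 MPa (compressive).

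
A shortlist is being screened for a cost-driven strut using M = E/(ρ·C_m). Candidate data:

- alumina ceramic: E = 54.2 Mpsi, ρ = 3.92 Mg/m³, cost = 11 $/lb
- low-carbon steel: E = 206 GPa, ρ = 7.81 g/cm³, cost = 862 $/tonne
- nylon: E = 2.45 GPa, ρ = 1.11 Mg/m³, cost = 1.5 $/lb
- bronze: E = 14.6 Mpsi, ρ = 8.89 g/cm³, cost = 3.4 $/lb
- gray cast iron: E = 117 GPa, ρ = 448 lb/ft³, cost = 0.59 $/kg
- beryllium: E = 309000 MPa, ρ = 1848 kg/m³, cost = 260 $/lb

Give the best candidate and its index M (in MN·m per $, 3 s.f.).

low-carbon steel, M = 30.6 MN·m per $

In SI units:
  alumina ceramic: E = 373.7 GPa, ρ = 3920 kg/m³, cost = 24.25 $/kg
  low-carbon steel: E = 206.0 GPa, ρ = 7810 kg/m³, cost = 0.8620 $/kg
  nylon: E = 2.450 GPa, ρ = 1110 kg/m³, cost = 3.307 $/kg
  bronze: E = 100.7 GPa, ρ = 8890 kg/m³, cost = 7.496 $/kg
  gray cast iron: E = 117.0 GPa, ρ = 7176 kg/m³, cost = 0.5900 $/kg
  beryllium: E = 309.0 GPa, ρ = 1848 kg/m³, cost = 573.2 $/kg
  low-carbon steel: M = 30.6 MN·m per $
  gray cast iron: M = 27.6 MN·m per $
  alumina ceramic: M = 3.93 MN·m per $
  bronze: M = 1.51 MN·m per $
  nylon: M = 0.667 MN·m per $
  beryllium: M = 0.292 MN·m per $
Highest index: low-carbon steel.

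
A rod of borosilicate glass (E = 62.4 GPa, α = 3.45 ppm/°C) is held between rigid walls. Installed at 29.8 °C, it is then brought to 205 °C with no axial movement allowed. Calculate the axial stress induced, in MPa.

37.7 MPa

ΔT = 175.2 K. Constrained thermal stress σ = E·α·ΔT = 62.40×10³ MPa × 3.45×10⁻⁶ × 175.2 = 37.7 MPa (compressive).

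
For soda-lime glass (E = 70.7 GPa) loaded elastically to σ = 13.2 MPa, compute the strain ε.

1.87×10⁻⁴

ε = σ/E = 13.2 / 70700 = 1.87×10⁻⁴.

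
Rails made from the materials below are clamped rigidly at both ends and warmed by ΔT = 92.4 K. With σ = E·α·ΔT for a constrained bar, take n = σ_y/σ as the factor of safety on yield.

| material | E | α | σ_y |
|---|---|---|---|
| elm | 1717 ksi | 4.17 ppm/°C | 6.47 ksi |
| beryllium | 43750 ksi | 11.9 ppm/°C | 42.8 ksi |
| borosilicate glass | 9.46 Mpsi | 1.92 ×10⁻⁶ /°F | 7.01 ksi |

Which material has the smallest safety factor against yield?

Converting E to GPa, α to ×10⁻⁶/K, σ_y to MPa, then σ and n for each:
  elm: E = 11.84, α = 4.17, σ_y = 44.61 → σ = 4.56 MPa, n = 9.78
  beryllium: E = 301.6, α = 11.9, σ_y = 295.1 → σ = 332 MPa, n = 0.890
  borosilicate glass: E = 65.22, α = 3.46, σ_y = 48.33 → σ = 20.8 MPa, n = 2.32
Beryllium has the lowest safety factor, n = 0.890.

beryllium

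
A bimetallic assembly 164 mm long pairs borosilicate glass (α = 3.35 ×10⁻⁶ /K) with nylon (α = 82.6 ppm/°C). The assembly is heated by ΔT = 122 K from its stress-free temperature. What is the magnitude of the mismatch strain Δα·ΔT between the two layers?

9.67×10⁻³

Δα = |3.35 − 82.6|×10⁻⁶/K = 79.2×10⁻⁶/K.
Mismatch strain = Δα·ΔT = 79.2×10⁻⁶ × 122.0 = 9.67×10⁻³.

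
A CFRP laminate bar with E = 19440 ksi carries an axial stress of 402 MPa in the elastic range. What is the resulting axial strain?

E = 19440 ksi = 134.0 GPa = 134000 MPa.
ε = σ/E = 402 / 134000 = 3.00×10⁻³.

3.00×10⁻³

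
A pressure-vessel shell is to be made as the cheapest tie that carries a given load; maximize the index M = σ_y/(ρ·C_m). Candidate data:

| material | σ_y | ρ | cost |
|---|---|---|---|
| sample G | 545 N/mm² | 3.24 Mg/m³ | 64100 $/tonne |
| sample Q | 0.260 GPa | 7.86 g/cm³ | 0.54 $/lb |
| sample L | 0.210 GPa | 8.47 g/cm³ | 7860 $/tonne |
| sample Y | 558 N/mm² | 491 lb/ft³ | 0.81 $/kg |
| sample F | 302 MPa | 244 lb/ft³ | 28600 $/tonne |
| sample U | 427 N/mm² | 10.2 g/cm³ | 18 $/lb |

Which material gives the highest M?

Putting every candidate on a common basis:
  sample G: σ_y = 545.0 MPa, ρ = 3240 kg/m³, cost = 64.10 $/kg
  sample Q: σ_y = 260.0 MPa, ρ = 7860 kg/m³, cost = 1.190 $/kg
  sample L: σ_y = 210.0 MPa, ρ = 8470 kg/m³, cost = 7.860 $/kg
  sample Y: σ_y = 558.0 MPa, ρ = 7865 kg/m³, cost = 0.8100 $/kg
  sample F: σ_y = 302.0 MPa, ρ = 3909 kg/m³, cost = 28.60 $/kg
  sample U: σ_y = 427.0 MPa, ρ = 10200 kg/m³, cost = 39.68 $/kg
  sample Y: M = 87.6 kN·m per $
  sample Q: M = 27.8 kN·m per $
  sample L: M = 3.15 kN·m per $
  sample F: M = 2.70 kN·m per $
  sample G: M = 2.62 kN·m per $
  sample U: M = 1.05 kN·m per $
Sample Y has the largest M.

sample Y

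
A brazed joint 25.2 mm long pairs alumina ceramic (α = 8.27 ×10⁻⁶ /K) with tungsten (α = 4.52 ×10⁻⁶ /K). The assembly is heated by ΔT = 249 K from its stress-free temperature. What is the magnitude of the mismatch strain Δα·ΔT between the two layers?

9.34×10⁻⁴

Δα = |8.27 − 4.52|×10⁻⁶/K = 3.75×10⁻⁶/K.
Mismatch strain = Δα·ΔT = 3.75×10⁻⁶ × 249.0 = 9.34×10⁻⁴.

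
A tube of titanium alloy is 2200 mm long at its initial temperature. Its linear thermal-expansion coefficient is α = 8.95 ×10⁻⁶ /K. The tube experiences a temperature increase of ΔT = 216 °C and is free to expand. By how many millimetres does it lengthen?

ΔL = α·L₀·ΔT = 8.95×10⁻⁶ × 2200 mm × 216.0 K = 4.25 mm.

4.25 mm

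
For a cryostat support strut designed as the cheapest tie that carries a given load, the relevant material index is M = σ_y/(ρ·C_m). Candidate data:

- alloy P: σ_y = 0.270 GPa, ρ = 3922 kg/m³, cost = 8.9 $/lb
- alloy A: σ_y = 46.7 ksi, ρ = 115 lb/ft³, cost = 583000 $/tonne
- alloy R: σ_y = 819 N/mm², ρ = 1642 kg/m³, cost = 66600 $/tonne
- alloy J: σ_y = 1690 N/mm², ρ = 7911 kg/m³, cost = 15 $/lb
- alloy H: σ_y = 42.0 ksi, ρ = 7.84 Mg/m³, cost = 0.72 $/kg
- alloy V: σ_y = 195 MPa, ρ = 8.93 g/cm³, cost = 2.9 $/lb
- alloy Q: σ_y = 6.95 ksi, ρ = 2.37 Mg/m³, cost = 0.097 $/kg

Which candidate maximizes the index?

Convert each candidate to consistent units, then evaluate M:
  alloy P: σ_y = 270.0 MPa, ρ = 3922 kg/m³, cost = 19.62 $/kg
  alloy A: σ_y = 322.0 MPa, ρ = 1842 kg/m³, cost = 583.0 $/kg
  alloy R: σ_y = 819.0 MPa, ρ = 1642 kg/m³, cost = 66.60 $/kg
  alloy J: σ_y = 1690 MPa, ρ = 7911 kg/m³, cost = 33.07 $/kg
  alloy H: σ_y = 289.6 MPa, ρ = 7840 kg/m³, cost = 0.7200 $/kg
  alloy V: σ_y = 195.0 MPa, ρ = 8930 kg/m³, cost = 6.393 $/kg
  alloy Q: σ_y = 47.92 MPa, ρ = 2370 kg/m³, cost = 0.09700 $/kg
  alloy Q: M = 208 kN·m per $
  alloy H: M = 51.3 kN·m per $
  alloy R: M = 7.49 kN·m per $
  alloy J: M = 6.46 kN·m per $
  alloy P: M = 3.51 kN·m per $
  alloy V: M = 3.42 kN·m per $
  alloy A: M = 0.300 kN·m per $
Highest index: alloy Q.

alloy Q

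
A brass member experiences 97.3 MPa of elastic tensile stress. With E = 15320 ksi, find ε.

9.21×10⁻⁴

E = 15320 ksi = 105.6 GPa = 105600 MPa.
ε = σ/E = 97.3 / 105600 = 9.21×10⁻⁴.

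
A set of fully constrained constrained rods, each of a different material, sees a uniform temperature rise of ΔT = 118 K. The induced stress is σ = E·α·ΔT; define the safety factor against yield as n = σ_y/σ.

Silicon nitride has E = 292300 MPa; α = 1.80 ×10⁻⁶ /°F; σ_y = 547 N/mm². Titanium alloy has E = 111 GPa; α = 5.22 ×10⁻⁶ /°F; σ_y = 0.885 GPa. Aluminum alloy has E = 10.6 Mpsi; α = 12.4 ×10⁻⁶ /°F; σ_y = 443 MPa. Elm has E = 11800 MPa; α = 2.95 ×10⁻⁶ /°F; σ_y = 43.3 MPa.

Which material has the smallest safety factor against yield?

In consistent units (E in GPa, α in ×10⁻⁶/K, σ_y in MPa):
  silicon nitride: E = 292.3, α = 3.24, σ_y = 547.0 → σ = 112 MPa, n = 4.89
  titanium alloy: E = 111.0, α = 9.40, σ_y = 885.0 → σ = 123 MPa, n = 7.19
  aluminum alloy: E = 73.08, α = 22.3, σ_y = 443.0 → σ = 192 MPa, n = 2.30
  elm: E = 11.80, α = 5.31, σ_y = 43.30 → σ = 7.39 MPa, n = 5.86
Smallest n: aluminum alloy with n = 2.30.

aluminum alloy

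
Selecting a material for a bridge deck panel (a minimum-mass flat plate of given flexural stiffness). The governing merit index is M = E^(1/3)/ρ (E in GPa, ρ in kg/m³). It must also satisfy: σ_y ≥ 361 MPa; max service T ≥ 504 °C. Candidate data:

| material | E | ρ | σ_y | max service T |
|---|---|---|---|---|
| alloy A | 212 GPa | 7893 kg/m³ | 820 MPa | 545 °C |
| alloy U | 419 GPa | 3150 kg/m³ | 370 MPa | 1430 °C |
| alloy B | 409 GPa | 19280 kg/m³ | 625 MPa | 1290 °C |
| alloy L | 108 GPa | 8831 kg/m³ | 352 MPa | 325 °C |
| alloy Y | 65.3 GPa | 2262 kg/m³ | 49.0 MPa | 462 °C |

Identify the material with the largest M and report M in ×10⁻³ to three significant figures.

Screen on constraints: σ_y ≥ 361 MPa; max service T ≥ 504 °C. Survivors: alloy A, alloy U, alloy B.
Computing M directly (units already consistent):
  alloy U: M = 2.38×10⁻³
  alloy A: M = 0.755×10⁻³
  alloy B: M = 0.385×10⁻³
Highest index: alloy U.

alloy U, M = 2.38×10⁻³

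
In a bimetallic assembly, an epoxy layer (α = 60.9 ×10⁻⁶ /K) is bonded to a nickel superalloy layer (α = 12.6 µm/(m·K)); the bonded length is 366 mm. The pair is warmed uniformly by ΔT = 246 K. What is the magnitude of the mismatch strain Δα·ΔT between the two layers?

Δα = |60.9 − 12.6|×10⁻⁶/K = 48.3×10⁻⁶/K.
Mismatch strain = Δα·ΔT = 48.3×10⁻⁶ × 246.0 = 0.0119.

0.0119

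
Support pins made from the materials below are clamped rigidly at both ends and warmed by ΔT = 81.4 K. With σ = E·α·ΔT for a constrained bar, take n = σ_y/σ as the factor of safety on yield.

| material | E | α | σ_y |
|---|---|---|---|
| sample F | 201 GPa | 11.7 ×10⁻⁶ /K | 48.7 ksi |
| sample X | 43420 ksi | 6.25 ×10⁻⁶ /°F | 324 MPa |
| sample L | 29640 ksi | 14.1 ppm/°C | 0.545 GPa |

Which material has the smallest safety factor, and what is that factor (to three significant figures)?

With everything in SI (GPa, ×10⁻⁶/K, MPa):
  sample F: E = 201.0, α = 11.7, σ_y = 335.8 → σ = 191 MPa, n = 1.75
  sample X: E = 299.4, α = 11.2, σ_y = 324.0 → σ = 274 MPa, n = 1.18
  sample L: E = 204.4, α = 14.1, σ_y = 545.0 → σ = 235 MPa, n = 2.32
Smallest n: sample X with n = 1.18.

sample X, n = 1.18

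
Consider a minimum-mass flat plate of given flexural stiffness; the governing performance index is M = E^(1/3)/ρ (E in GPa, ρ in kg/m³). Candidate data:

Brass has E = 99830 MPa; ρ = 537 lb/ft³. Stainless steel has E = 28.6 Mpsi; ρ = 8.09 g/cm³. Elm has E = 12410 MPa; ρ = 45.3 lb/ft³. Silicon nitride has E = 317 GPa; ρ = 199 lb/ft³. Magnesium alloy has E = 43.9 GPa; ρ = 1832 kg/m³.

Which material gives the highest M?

elm

In SI units:
  brass: E = 99.83 GPa, ρ = 8602 kg/m³
  stainless steel: E = 197.2 GPa, ρ = 8090 kg/m³
  elm: E = 12.41 GPa, ρ = 725.6 kg/m³
  silicon nitride: E = 317.0 GPa, ρ = 3188 kg/m³
  magnesium alloy: E = 43.90 GPa, ρ = 1832 kg/m³
  elm: M = 3.19×10⁻³
  silicon nitride: M = 2.14×10⁻³
  magnesium alloy: M = 1.93×10⁻³
  stainless steel: M = 0.719×10⁻³
  brass: M = 0.539×10⁻³
Elm has the largest M.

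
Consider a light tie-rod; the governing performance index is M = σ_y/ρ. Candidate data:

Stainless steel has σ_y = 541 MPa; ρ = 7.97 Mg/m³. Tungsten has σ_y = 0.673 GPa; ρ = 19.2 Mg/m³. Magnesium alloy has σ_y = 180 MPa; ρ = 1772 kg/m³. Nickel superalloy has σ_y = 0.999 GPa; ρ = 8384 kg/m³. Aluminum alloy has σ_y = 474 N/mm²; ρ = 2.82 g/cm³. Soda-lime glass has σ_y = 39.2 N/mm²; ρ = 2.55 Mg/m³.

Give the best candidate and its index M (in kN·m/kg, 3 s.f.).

aluminum alloy, M = 168 kN·m/kg

Convert each candidate to consistent units, then evaluate M:
  stainless steel: σ_y = 541.0 MPa, ρ = 7970 kg/m³
  tungsten: σ_y = 673.0 MPa, ρ = 19200 kg/m³
  magnesium alloy: σ_y = 180.0 MPa, ρ = 1772 kg/m³
  nickel superalloy: σ_y = 999.0 MPa, ρ = 8384 kg/m³
  aluminum alloy: σ_y = 474.0 MPa, ρ = 2820 kg/m³
  soda-lime glass: σ_y = 39.20 MPa, ρ = 2550 kg/m³
  aluminum alloy: M = 168 kN·m/kg
  nickel superalloy: M = 119 kN·m/kg
  magnesium alloy: M = 102 kN·m/kg
  stainless steel: M = 67.9 kN·m/kg
  tungsten: M = 35.1 kN·m/kg
  soda-lime glass: M = 15.4 kN·m/kg
Highest index: aluminum alloy.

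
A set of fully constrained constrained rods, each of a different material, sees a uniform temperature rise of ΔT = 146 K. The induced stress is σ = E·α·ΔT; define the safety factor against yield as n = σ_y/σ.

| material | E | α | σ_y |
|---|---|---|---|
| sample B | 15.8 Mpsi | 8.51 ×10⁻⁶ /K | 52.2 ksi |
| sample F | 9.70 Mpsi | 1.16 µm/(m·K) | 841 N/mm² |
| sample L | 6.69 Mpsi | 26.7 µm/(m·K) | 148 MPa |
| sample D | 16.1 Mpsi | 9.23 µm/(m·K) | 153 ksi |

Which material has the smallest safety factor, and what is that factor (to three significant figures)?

Per material, after unit conversion:
  sample B: E = 108.9, α = 8.51, σ_y = 359.9 → σ = 135 MPa, n = 2.66
  sample F: E = 66.88, α = 1.16, σ_y = 841.0 → σ = 11.3 MPa, n = 74.2
  sample L: E = 46.13, α = 26.7, σ_y = 148.0 → σ = 180 MPa, n = 0.823
  sample D: E = 111.0, α = 9.23, σ_y = 1055 → σ = 150 MPa, n = 7.05
Smallest n: sample L with n = 0.823.

sample L, n = 0.823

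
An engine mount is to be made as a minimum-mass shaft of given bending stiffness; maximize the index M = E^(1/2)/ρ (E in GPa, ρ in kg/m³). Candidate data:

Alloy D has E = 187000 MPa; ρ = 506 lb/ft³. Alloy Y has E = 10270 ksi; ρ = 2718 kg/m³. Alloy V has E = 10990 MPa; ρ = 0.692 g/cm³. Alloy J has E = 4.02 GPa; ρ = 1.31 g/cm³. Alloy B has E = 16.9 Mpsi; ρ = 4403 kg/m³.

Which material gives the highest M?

After converting to SI:
  alloy D: E = 187.0 GPa, ρ = 8105 kg/m³
  alloy Y: E = 70.81 GPa, ρ = 2718 kg/m³
  alloy V: E = 10.99 GPa, ρ = 692.0 kg/m³
  alloy J: E = 4.020 GPa, ρ = 1310 kg/m³
  alloy B: E = 116.5 GPa, ρ = 4403 kg/m³
  alloy V: M = 4.79×10⁻³
  alloy Y: M = 3.10×10⁻³
  alloy B: M = 2.45×10⁻³
  alloy D: M = 1.69×10⁻³
  alloy J: M = 1.53×10⁻³
The maximum is for alloy V.

alloy V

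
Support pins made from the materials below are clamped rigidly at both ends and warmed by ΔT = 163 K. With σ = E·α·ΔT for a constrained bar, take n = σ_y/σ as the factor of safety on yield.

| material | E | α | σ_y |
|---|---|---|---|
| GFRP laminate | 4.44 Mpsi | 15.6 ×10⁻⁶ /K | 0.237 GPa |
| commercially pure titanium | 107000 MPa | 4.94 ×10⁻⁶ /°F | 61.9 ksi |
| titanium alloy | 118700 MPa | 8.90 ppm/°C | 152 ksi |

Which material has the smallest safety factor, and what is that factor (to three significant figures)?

With everything in SI (GPa, ×10⁻⁶/K, MPa):
  GFRP laminate: E = 30.61, α = 15.6, σ_y = 237.0 → σ = 77.8 MPa, n = 3.04
  commercially pure titanium: E = 107.0, α = 8.89, σ_y = 426.8 → σ = 155 MPa, n = 2.75
  titanium alloy: E = 118.7, α = 8.90, σ_y = 1048 → σ = 172 MPa, n = 6.09
Smallest n: commercially pure titanium with n = 2.75.

commercially pure titanium, n = 2.75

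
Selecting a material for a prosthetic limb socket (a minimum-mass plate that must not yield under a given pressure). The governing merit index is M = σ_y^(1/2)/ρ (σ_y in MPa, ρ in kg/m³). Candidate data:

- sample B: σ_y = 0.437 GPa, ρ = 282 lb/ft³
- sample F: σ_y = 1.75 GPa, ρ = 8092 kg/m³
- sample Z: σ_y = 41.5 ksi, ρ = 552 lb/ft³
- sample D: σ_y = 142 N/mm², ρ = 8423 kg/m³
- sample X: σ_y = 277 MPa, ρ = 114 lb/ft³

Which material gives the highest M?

sample X

Normalizing units and computing the index:
  sample B: σ_y = 437.0 MPa, ρ = 4517 kg/m³
  sample F: σ_y = 1750 MPa, ρ = 8092 kg/m³
  sample Z: σ_y = 286.1 MPa, ρ = 8842 kg/m³
  sample D: σ_y = 142.0 MPa, ρ = 8423 kg/m³
  sample X: σ_y = 277.0 MPa, ρ = 1826 kg/m³
  sample X: M = 9.11×10⁻³
  sample F: M = 5.17×10⁻³
  sample B: M = 4.63×10⁻³
  sample Z: M = 1.91×10⁻³
  sample D: M = 1.41×10⁻³
The maximum is for sample X.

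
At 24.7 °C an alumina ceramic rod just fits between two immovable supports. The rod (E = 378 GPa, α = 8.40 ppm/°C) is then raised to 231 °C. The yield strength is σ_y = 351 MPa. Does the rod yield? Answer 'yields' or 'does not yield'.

yields

ΔT = 206.3 K. Constrained thermal stress σ = E·α·ΔT = 378.0×10³ MPa × 8.40×10⁻⁶ × 206.3 = 655 MPa (compressive).
Compare to σ_y = 351 MPa: σ ≥ σ_y, so it yields.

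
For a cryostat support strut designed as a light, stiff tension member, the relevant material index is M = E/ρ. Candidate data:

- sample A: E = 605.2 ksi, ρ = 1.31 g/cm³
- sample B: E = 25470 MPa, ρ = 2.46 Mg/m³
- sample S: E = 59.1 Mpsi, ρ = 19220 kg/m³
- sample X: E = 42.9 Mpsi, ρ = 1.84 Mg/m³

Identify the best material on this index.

In SI units:
  sample A: E = 4.173 GPa, ρ = 1310 kg/m³
  sample B: E = 25.47 GPa, ρ = 2460 kg/m³
  sample S: E = 407.5 GPa, ρ = 19220 kg/m³
  sample X: E = 295.8 GPa, ρ = 1840 kg/m³
  sample X: M = 161 MN·m/kg
  sample S: M = 21.2 MN·m/kg
  sample B: M = 10.4 MN·m/kg
  sample A: M = 3.19 MN·m/kg
Sample X has the largest M.

sample X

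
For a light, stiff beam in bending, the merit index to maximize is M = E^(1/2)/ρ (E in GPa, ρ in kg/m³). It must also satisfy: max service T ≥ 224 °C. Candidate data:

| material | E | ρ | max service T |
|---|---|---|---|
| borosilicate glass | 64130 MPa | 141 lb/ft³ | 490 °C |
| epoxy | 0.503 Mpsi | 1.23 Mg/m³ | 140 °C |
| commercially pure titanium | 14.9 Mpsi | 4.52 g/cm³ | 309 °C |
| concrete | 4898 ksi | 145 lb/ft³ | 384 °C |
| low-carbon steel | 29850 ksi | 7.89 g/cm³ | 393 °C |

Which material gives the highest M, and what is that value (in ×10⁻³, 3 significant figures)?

borosilicate glass, M = 3.55×10⁻³

Screen on constraints: max service T ≥ 224 °C. Survivors: borosilicate glass, commercially pure titanium, concrete, low-carbon steel.
Putting every candidate on a common basis:
  borosilicate glass: E = 64.13 GPa, ρ = 2259 kg/m³
  commercially pure titanium: E = 102.7 GPa, ρ = 4520 kg/m³
  concrete: E = 33.77 GPa, ρ = 2323 kg/m³
  low-carbon steel: E = 205.8 GPa, ρ = 7890 kg/m³
  borosilicate glass: M = 3.55×10⁻³
  concrete: M = 2.50×10⁻³
  commercially pure titanium: M = 2.24×10⁻³
  low-carbon steel: M = 1.82×10⁻³
Borosilicate glass ranks first.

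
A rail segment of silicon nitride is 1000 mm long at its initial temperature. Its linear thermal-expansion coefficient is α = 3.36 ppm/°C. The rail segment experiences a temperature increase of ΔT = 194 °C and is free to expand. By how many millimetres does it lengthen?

0.652 mm

ΔL = α·L₀·ΔT = 3.36×10⁻⁶ × 1000 mm × 194.0 K = 0.652 mm.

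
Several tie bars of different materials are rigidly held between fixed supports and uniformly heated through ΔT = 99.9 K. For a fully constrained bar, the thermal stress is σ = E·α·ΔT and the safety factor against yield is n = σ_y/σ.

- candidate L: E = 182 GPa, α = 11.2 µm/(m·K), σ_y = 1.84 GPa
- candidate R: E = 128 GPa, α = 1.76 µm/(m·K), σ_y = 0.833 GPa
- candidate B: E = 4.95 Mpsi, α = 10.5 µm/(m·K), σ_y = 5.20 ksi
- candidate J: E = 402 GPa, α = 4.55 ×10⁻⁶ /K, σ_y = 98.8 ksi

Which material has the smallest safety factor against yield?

candidate B

Converting E to GPa, α to ×10⁻⁶/K, σ_y to MPa, then σ and n for each:
  candidate L: E = 182.0, α = 11.2, σ_y = 1840 → σ = 204 MPa, n = 9.04
  candidate R: E = 128.0, α = 1.76, σ_y = 833.0 → σ = 22.5 MPa, n = 37.0
  candidate B: E = 34.13, α = 10.5, σ_y = 35.85 → σ = 35.8 MPa, n = 1.00
  candidate J: E = 402.0, α = 4.55, σ_y = 681.2 → σ = 183 MPa, n = 3.73
Candidate B has the lowest safety factor, n = 1.00.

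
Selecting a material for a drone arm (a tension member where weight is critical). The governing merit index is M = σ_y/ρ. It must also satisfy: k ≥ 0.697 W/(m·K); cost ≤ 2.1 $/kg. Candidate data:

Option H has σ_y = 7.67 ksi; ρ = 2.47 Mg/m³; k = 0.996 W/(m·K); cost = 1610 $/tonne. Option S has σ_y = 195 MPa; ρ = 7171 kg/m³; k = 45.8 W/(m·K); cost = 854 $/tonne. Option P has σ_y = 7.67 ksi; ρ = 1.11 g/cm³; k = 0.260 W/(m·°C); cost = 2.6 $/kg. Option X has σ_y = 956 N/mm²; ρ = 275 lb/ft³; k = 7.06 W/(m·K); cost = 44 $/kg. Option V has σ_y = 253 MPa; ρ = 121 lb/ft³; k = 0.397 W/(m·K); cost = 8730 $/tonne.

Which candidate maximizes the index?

Screen on constraints: k ≥ 0.697 W/(m·K); cost ≤ 2.1 $/kg. Survivors: option H, option S.
Convert each candidate to consistent units, then evaluate M:
  option H: σ_y = 52.88 MPa, ρ = 2470 kg/m³
  option S: σ_y = 195.0 MPa, ρ = 7171 kg/m³
  option S: M = 27.2 kN·m/kg
  option H: M = 21.4 kN·m/kg
Highest index: option S.

option S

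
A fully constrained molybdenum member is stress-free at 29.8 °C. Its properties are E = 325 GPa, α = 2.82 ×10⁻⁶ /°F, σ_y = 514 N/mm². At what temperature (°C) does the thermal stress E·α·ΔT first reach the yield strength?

341 °C

α = 2.82×10⁻⁶/°F × 9/5 = 5.08×10⁻⁶/K.
σ_y = 514 N/mm² = 514.0 MPa.
E·α·ΔT = 514.0 MPa ⇒ ΔT = 514.0 / (325.0×10³ × 5.08×10⁻⁶) = 311.6 K.
T = 29.8 + 311.6 = 341.4 °C.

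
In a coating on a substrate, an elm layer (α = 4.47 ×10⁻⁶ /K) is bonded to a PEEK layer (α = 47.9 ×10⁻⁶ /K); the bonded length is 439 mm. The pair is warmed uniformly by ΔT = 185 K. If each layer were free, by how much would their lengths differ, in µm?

Δα = |4.47 − 47.9|×10⁻⁶/K = 43.4×10⁻⁶/K.
ΔL_mismatch = Δα·L·ΔT = 43.4×10⁻⁶ × 439.0 mm × 185.0 K = 3530 µm.

3530 µm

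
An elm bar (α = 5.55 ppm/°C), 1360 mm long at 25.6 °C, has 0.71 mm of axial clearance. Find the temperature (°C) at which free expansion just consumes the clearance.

α·L₀·ΔT = 0.71 mm ⇒ ΔT = 0.71 / (5.55×10⁻⁶ × 1360.0) = 94.06 K.
T = 25.6 + 94.06 = 119.7 °C.

120 °C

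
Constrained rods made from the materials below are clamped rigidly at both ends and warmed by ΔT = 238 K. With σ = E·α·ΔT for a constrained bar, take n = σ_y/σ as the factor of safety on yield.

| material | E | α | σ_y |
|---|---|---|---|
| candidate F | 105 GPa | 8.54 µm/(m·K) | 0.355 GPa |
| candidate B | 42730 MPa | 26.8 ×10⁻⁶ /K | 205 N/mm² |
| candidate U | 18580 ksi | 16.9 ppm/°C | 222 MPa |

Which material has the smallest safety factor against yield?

candidate U

Per material, after unit conversion:
  candidate F: E = 105.0, α = 8.54, σ_y = 355.0 → σ = 213 MPa, n = 1.66
  candidate B: E = 42.73, α = 26.8, σ_y = 205.0 → σ = 273 MPa, n = 0.752
  candidate U: E = 128.1, α = 16.9, σ_y = 222.0 → σ = 515 MPa, n = 0.431
Smallest n: candidate U with n = 0.431.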